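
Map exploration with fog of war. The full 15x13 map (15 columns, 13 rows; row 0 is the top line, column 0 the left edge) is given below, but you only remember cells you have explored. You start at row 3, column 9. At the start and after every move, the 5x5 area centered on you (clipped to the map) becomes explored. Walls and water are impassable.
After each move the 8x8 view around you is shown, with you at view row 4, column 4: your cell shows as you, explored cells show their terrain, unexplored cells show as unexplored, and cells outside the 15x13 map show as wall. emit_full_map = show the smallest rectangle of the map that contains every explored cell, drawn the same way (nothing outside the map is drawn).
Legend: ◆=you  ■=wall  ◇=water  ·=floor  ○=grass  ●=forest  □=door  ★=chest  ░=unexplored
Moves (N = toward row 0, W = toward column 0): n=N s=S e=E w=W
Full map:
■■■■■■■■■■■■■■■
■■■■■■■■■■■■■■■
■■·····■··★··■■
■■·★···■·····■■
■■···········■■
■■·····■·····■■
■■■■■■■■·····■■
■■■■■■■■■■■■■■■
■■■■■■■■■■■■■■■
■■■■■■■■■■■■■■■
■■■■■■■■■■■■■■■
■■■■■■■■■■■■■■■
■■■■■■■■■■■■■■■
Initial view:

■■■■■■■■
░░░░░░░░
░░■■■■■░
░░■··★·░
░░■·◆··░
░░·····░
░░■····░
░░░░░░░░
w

■■■■■■■■
░░░░░░░░
░░■■■■■■
░░·■··★·
░░·■◆···
░░······
░░·■····
░░░░░░░░

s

░░░░░░░░
░░■■■■■■
░░·■··★·
░░·■····
░░··◆···
░░·■····
░░■■···░
░░░░░░░░

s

░░■■■■■■
░░·■··★·
░░·■····
░░······
░░·■◆···
░░■■···░
░░■■■■■░
░░░░░░░░

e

░■■■■■■░
░·■··★·░
░·■····░
░······░
░·■·◆··░
░■■····░
░■■■■■■░
░░░░░░░░

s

░·■··★·░
░·■····░
░······░
░·■····░
░■■·◆··░
░■■■■■■░
░░■■■■■░
░░░░░░░░

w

░░·■··★·
░░·■····
░░······
░░·■····
░░■■◆···
░░■■■■■■
░░■■■■■■
░░░░░░░░

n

░░■■■■■■
░░·■··★·
░░·■····
░░······
░░·■◆···
░░■■····
░░■■■■■■
░░■■■■■■

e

░■■■■■■░
░·■··★·░
░·■····░
░······░
░·■·◆··░
░■■····░
░■■■■■■░
░■■■■■■░

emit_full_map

■■■■■■
·■··★·
·■····
······
·■·◆··
■■····
■■■■■■
■■■■■■


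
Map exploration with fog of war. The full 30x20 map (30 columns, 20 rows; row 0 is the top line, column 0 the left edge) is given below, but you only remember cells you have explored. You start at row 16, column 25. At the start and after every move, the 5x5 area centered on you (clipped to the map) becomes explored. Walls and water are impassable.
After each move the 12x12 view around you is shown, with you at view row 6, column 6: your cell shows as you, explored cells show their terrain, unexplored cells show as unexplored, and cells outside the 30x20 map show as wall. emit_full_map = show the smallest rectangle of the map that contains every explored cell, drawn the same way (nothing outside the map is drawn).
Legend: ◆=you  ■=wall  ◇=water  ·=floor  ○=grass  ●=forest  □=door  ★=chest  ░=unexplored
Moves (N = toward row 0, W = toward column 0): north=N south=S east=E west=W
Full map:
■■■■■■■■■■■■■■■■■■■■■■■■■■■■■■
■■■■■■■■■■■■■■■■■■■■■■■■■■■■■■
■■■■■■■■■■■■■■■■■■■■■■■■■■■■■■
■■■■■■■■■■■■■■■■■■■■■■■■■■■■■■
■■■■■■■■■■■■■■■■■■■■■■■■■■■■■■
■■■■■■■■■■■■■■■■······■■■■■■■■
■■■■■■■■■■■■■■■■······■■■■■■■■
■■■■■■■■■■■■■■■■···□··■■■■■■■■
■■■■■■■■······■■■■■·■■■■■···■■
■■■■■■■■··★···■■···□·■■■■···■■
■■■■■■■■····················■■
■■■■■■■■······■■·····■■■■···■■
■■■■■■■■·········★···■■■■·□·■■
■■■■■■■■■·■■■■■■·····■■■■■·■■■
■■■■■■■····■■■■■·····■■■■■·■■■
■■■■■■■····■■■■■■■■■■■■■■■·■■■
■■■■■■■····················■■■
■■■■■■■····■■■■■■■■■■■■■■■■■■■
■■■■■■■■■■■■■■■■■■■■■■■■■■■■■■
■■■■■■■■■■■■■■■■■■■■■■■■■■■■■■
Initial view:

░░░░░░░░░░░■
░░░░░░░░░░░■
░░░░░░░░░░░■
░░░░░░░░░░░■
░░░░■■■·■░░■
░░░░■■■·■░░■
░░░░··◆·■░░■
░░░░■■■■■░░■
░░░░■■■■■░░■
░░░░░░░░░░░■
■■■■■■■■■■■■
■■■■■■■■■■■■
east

░░░░░░░░░░■■
░░░░░░░░░░■■
░░░░░░░░░░■■
░░░░░░░░░░■■
░░░■■■·■■░■■
░░░■■■·■■░■■
░░░···◆■■░■■
░░░■■■■■■░■■
░░░■■■■■■░■■
░░░░░░░░░░■■
■■■■■■■■■■■■
■■■■■■■■■■■■

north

░░░░░░░░░░■■
░░░░░░░░░░■■
░░░░░░░░░░■■
░░░░░░░░░░■■
░░░░■■·■■░■■
░░░■■■·■■░■■
░░░■■■◆■■░■■
░░░····■■░■■
░░░■■■■■■░■■
░░░■■■■■■░■■
░░░░░░░░░░■■
■■■■■■■■■■■■

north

░░░░░░░░░░■■
░░░░░░░░░░■■
░░░░░░░░░░■■
░░░░░░░░░░■■
░░░░■·□·■░■■
░░░░■■·■■░■■
░░░■■■◆■■░■■
░░░■■■·■■░■■
░░░····■■░■■
░░░■■■■■■░■■
░░░■■■■■■░■■
░░░░░░░░░░■■

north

░░░░░░░░░░■■
░░░░░░░░░░■■
░░░░░░░░░░■■
░░░░░░░░░░■■
░░░░■···■░■■
░░░░■·□·■░■■
░░░░■■◆■■░■■
░░░■■■·■■░■■
░░░■■■·■■░■■
░░░····■■░■■
░░░■■■■■■░■■
░░░■■■■■■░■■

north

░░░░░░░░░░■■
░░░░░░░░░░■■
░░░░░░░░░░■■
░░░░░░░░░░■■
░░░░····■░■■
░░░░■···■░■■
░░░░■·◆·■░■■
░░░░■■·■■░■■
░░░■■■·■■░■■
░░░■■■·■■░■■
░░░····■■░■■
░░░■■■■■■░■■

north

░░░░░░░░░░■■
░░░░░░░░░░■■
░░░░░░░░░░■■
░░░░░░░░░░■■
░░░░■···■░■■
░░░░····■░■■
░░░░■·◆·■░■■
░░░░■·□·■░■■
░░░░■■·■■░■■
░░░■■■·■■░■■
░░░■■■·■■░■■
░░░····■■░■■

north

░░░░░░░░░░■■
░░░░░░░░░░■■
░░░░░░░░░░■■
░░░░░░░░░░■■
░░░░■···■░■■
░░░░■···■░■■
░░░░··◆·■░■■
░░░░■···■░■■
░░░░■·□·■░■■
░░░░■■·■■░■■
░░░■■■·■■░■■
░░░■■■·■■░■■

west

░░░░░░░░░░░■
░░░░░░░░░░░■
░░░░░░░░░░░■
░░░░░░░░░░░■
░░░░■■···■░■
░░░░■■···■░■
░░░░··◆··■░■
░░░░■■···■░■
░░░░■■·□·■░■
░░░░░■■·■■░■
░░░░■■■·■■░■
░░░░■■■·■■░■

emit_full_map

■■···■
■■···■
··◆··■
■■···■
■■·□·■
░■■·■■
■■■·■■
■■■·■■
····■■
■■■■■■
■■■■■■

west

░░░░░░░░░░░░
░░░░░░░░░░░░
░░░░░░░░░░░░
░░░░░░░░░░░░
░░░░■■■···■░
░░░░■■■···■░
░░░░··◆···■░
░░░░■■■···■░
░░░░■■■·□·■░
░░░░░░■■·■■░
░░░░░■■■·■■░
░░░░░■■■·■■░

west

░░░░░░░░░░░░
░░░░░░░░░░░░
░░░░░░░░░░░░
░░░░░░░░░░░░
░░░░■■■■···■
░░░░■■■■···■
░░░░··◆····■
░░░░■■■■···■
░░░░■■■■·□·■
░░░░░░░■■·■■
░░░░░░■■■·■■
░░░░░░■■■·■■

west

░░░░░░░░░░░░
░░░░░░░░░░░░
░░░░░░░░░░░░
░░░░░░░░░░░░
░░░░■■■■■···
░░░░·■■■■···
░░░░··◆·····
░░░░·■■■■···
░░░░·■■■■·□·
░░░░░░░░■■·■
░░░░░░░■■■·■
░░░░░░░■■■·■

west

░░░░░░░░░░░░
░░░░░░░░░░░░
░░░░░░░░░░░░
░░░░░░░░░░░░
░░░░·■■■■■··
░░░░□·■■■■··
░░░░··◆·····
░░░░··■■■■··
░░░░··■■■■·□
░░░░░░░░░■■·
░░░░░░░░■■■·
░░░░░░░░■■■·

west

░░░░░░░░░░░░
░░░░░░░░░░░░
░░░░░░░░░░░░
░░░░░░░░░░░░
░░░░■·■■■■■·
░░░░·□·■■■■·
░░░░··◆·····
░░░░···■■■■·
░░░░···■■■■·
░░░░░░░░░░■■
░░░░░░░░░■■■
░░░░░░░░░■■■

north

░░░░░░░░░░░░
░░░░░░░░░░░░
░░░░░░░░░░░░
░░░░░░░░░░░░
░░░░·□··■░░░
░░░░■·■■■■■·
░░░░·□◆■■■■·
░░░░········
░░░░···■■■■·
░░░░···■■■■·
░░░░░░░░░░■■
░░░░░░░░░■■■

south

░░░░░░░░░░░░
░░░░░░░░░░░░
░░░░░░░░░░░░
░░░░·□··■░░░
░░░░■·■■■■■·
░░░░·□·■■■■·
░░░░··◆·····
░░░░···■■■■·
░░░░···■■■■·
░░░░░░░░░░■■
░░░░░░░░░■■■
░░░░░░░░░■■■

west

░░░░░░░░░░░░
░░░░░░░░░░░░
░░░░░░░░░░░░
░░░░░·□··■░░
░░░░■■·■■■■■
░░░░··□·■■■■
░░░░··◆·····
░░░░····■■■■
░░░░★···■■■■
░░░░░░░░░░░■
░░░░░░░░░░■■
░░░░░░░░░░■■

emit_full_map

░·□··■░░░░░░
■■·■■■■■···■
··□·■■■■···■
··◆········■
····■■■■···■
★···■■■■·□·■
░░░░░░░■■·■■
░░░░░░■■■·■■
░░░░░░■■■·■■
░░░░░░····■■
░░░░░░■■■■■■
░░░░░░■■■■■■

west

░░░░░░░░░░░░
░░░░░░░░░░░░
░░░░░░░░░░░░
░░░░░░·□··■░
░░░░■■■·■■■■
░░░░···□·■■■
░░░░··◆·····
░░░░·····■■■
░░░░·★···■■■
░░░░░░░░░░░░
░░░░░░░░░░░■
░░░░░░░░░░░■

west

░░░░░░░░░░░░
░░░░░░░░░░░░
░░░░░░░░░░░░
░░░░░░░·□··■
░░░░■■■■·■■■
░░░░■···□·■■
░░░░··◆·····
░░░░■·····■■
░░░░··★···■■
░░░░░░░░░░░░
░░░░░░░░░░░░
░░░░░░░░░░░░

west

░░░░░░░░░░░░
░░░░░░░░░░░░
░░░░░░░░░░░░
░░░░░░░░·□··
░░░░■■■■■·■■
░░░░■■···□·■
░░░░··◆·····
░░░░■■·····■
░░░░···★···■
░░░░░░░░░░░░
░░░░░░░░░░░░
░░░░░░░░░░░░

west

░░░░░░░░░░░░
░░░░░░░░░░░░
░░░░░░░░░░░░
░░░░░░░░░·□·
░░░░·■■■■■·■
░░░░·■■···□·
░░░░··◆·····
░░░░·■■·····
░░░░····★···
░░░░░░░░░░░░
░░░░░░░░░░░░
░░░░░░░░░░░░

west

░░░░░░░░░░░░
░░░░░░░░░░░░
░░░░░░░░░░░░
░░░░░░░░░░·□
░░░░··■■■■■·
░░░░··■■···□
░░░░··◆·····
░░░░··■■····
░░░░·····★··
░░░░░░░░░░░░
░░░░░░░░░░░░
░░░░░░░░░░░░

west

░░░░░░░░░░░░
░░░░░░░░░░░░
░░░░░░░░░░░░
░░░░░░░░░░░·
░░░░···■■■■■
░░░░···■■···
░░░░··◆·····
░░░░···■■···
░░░░······★·
░░░░░░░░░░░░
░░░░░░░░░░░░
░░░░░░░░░░░░

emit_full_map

░░░░░░░·□··■░░░░░░
···■■■■■·■■■■■···■
···■■···□·■■■■···■
··◆··············■
···■■·····■■■■···■
······★···■■■■·□·■
░░░░░░░░░░░░░■■·■■
░░░░░░░░░░░░■■■·■■
░░░░░░░░░░░░■■■·■■
░░░░░░░░░░░░····■■
░░░░░░░░░░░░■■■■■■
░░░░░░░░░░░░■■■■■■

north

░░░░░░░░░░░░
░░░░░░░░░░░░
░░░░░░░░░░░░
░░░░░░░░░░░░
░░░░■■■■■░░·
░░░░···■■■■■
░░░░··◆■■···
░░░░········
░░░░···■■···
░░░░······★·
░░░░░░░░░░░░
░░░░░░░░░░░░

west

░░░░░░░░░░░░
░░░░░░░░░░░░
░░░░░░░░░░░░
░░░░░░░░░░░░
░░░░■■■■■■░░
░░░░····■■■■
░░░░★·◆·■■··
░░░░········
░░░░····■■··
░░░░░······★
░░░░░░░░░░░░
░░░░░░░░░░░░

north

░░░░░░░░░░░░
░░░░░░░░░░░░
░░░░░░░░░░░░
░░░░░░░░░░░░
░░░░■■■■■░░░
░░░░■■■■■■░░
░░░░··◆·■■■■
░░░░★···■■··
░░░░········
░░░░····■■··
░░░░░······★
░░░░░░░░░░░░

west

░░░░░░░░░░░░
░░░░░░░░░░░░
░░░░░░░░░░░░
░░░░░░░░░░░░
░░░░■■■■■■░░
░░░░■■■■■■■░
░░░░··◆··■■■
░░░░·★···■■·
░░░░········
░░░░░····■■·
░░░░░░······
░░░░░░░░░░░░

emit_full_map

■■■■■■░░░░░░░░░░░░░░
■■■■■■■░░·□··■░░░░░░
··◆··■■■■■·■■■■■···■
·★···■■···□·■■■■···■
···················■
░····■■·····■■■■···■
░░······★···■■■■·□·■
░░░░░░░░░░░░░░░■■·■■
░░░░░░░░░░░░░░■■■·■■
░░░░░░░░░░░░░░■■■·■■
░░░░░░░░░░░░░░····■■
░░░░░░░░░░░░░░■■■■■■
░░░░░░░░░░░░░░■■■■■■


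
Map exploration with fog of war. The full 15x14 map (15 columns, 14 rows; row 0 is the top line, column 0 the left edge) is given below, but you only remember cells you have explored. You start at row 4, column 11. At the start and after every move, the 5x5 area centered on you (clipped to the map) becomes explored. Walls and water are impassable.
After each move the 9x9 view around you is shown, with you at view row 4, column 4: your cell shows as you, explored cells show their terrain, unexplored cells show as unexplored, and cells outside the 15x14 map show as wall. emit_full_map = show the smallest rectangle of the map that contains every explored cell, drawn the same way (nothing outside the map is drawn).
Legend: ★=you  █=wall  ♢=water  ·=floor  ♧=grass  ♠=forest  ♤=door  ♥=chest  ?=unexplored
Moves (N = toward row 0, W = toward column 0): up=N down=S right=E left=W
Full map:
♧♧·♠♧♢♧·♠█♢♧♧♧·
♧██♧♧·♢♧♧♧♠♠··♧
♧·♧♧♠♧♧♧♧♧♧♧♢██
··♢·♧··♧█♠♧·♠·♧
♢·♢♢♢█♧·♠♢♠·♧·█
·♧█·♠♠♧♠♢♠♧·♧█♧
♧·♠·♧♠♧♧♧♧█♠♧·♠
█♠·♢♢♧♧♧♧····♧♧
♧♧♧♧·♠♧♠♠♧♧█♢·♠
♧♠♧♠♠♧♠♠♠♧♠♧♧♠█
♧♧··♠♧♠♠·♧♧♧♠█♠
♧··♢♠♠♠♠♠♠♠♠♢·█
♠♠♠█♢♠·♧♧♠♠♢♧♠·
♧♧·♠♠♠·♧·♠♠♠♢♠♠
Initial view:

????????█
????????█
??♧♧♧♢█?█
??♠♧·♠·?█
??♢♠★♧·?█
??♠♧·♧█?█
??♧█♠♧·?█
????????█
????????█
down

????????█
??♧♧♧♢█?█
??♠♧·♠·?█
??♢♠·♧·?█
??♠♧★♧█?█
??♧█♠♧·?█
??····♧?█
????????█
????????█

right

???????██
?♧♧♧♢█?██
?♠♧·♠·♧██
?♢♠·♧·███
?♠♧·★█♧██
?♧█♠♧·♠██
?····♧♧██
???????██
???????██

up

???????██
???????██
?♧♧♧♢████
?♠♧·♠·♧██
?♢♠·★·███
?♠♧·♧█♧██
?♧█♠♧·♠██
?····♧♧██
???????██

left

????????█
????????█
??♧♧♧♢███
??♠♧·♠·♧█
??♢♠★♧·██
??♠♧·♧█♧█
??♧█♠♧·♠█
??····♧♧█
????????█

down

????????█
??♧♧♧♢███
??♠♧·♠·♧█
??♢♠·♧·██
??♠♧★♧█♧█
??♧█♠♧·♠█
??····♧♧█
????????█
????????█

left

?????????
???♧♧♧♢██
??█♠♧·♠·♧
??♠♢♠·♧·█
??♢♠★·♧█♧
??♧♧█♠♧·♠
??♧····♧♧
?????????
?????????

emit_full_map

?♧♧♧♢██
█♠♧·♠·♧
♠♢♠·♧·█
♢♠★·♧█♧
♧♧█♠♧·♠
♧····♧♧

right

????????█
??♧♧♧♢███
?█♠♧·♠·♧█
?♠♢♠·♧·██
?♢♠♧★♧█♧█
?♧♧█♠♧·♠█
?♧····♧♧█
????????█
????????█

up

????????█
????????█
??♧♧♧♢███
?█♠♧·♠·♧█
?♠♢♠★♧·██
?♢♠♧·♧█♧█
?♧♧█♠♧·♠█
?♧····♧♧█
????????█

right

???????██
???????██
?♧♧♧♢████
█♠♧·♠·♧██
♠♢♠·★·███
♢♠♧·♧█♧██
♧♧█♠♧·♠██
♧····♧♧██
???????██

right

??????███
??????███
♧♧♧♢█████
♠♧·♠·♧███
♢♠·♧★████
♠♧·♧█♧███
♧█♠♧·♠███
····♧♧███
??????███

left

???????██
???????██
?♧♧♧♢████
█♠♧·♠·♧██
♠♢♠·★·███
♢♠♧·♧█♧██
♧♧█♠♧·♠██
♧····♧♧██
???????██

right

??????███
??????███
♧♧♧♢█████
♠♧·♠·♧███
♢♠·♧★████
♠♧·♧█♧███
♧█♠♧·♠███
····♧♧███
??????███


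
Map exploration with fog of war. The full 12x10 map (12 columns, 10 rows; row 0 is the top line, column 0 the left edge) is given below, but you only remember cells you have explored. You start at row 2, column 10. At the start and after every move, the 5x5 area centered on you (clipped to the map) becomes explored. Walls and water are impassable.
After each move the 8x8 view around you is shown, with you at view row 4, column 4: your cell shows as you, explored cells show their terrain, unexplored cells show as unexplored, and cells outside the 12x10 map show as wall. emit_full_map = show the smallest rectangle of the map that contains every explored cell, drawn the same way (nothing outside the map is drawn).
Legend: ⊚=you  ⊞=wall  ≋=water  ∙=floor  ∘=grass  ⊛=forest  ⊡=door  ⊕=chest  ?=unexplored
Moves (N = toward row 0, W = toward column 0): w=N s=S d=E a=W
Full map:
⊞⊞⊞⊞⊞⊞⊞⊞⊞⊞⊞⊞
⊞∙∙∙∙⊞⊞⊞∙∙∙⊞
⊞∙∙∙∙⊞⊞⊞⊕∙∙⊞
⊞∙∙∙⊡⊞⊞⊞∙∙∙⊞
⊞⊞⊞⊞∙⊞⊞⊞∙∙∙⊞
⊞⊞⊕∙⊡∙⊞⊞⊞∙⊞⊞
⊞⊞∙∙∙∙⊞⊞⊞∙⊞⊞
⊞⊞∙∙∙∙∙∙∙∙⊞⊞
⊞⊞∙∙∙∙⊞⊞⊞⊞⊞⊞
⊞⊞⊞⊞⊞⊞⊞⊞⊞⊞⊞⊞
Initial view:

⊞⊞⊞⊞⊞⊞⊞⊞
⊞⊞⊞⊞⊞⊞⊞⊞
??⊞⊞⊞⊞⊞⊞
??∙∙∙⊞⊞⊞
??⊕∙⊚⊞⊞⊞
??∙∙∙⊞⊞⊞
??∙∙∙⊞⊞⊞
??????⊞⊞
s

⊞⊞⊞⊞⊞⊞⊞⊞
??⊞⊞⊞⊞⊞⊞
??∙∙∙⊞⊞⊞
??⊕∙∙⊞⊞⊞
??∙∙⊚⊞⊞⊞
??∙∙∙⊞⊞⊞
??⊞∙⊞⊞⊞⊞
??????⊞⊞

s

??⊞⊞⊞⊞⊞⊞
??∙∙∙⊞⊞⊞
??⊕∙∙⊞⊞⊞
??∙∙∙⊞⊞⊞
??∙∙⊚⊞⊞⊞
??⊞∙⊞⊞⊞⊞
??⊞∙⊞⊞⊞⊞
??????⊞⊞

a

???⊞⊞⊞⊞⊞
???∙∙∙⊞⊞
??⊞⊕∙∙⊞⊞
??⊞∙∙∙⊞⊞
??⊞∙⊚∙⊞⊞
??⊞⊞∙⊞⊞⊞
??⊞⊞∙⊞⊞⊞
???????⊞

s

???∙∙∙⊞⊞
??⊞⊕∙∙⊞⊞
??⊞∙∙∙⊞⊞
??⊞∙∙∙⊞⊞
??⊞⊞⊚⊞⊞⊞
??⊞⊞∙⊞⊞⊞
??∙∙∙⊞⊞⊞
???????⊞

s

??⊞⊕∙∙⊞⊞
??⊞∙∙∙⊞⊞
??⊞∙∙∙⊞⊞
??⊞⊞∙⊞⊞⊞
??⊞⊞⊚⊞⊞⊞
??∙∙∙⊞⊞⊞
??⊞⊞⊞⊞⊞⊞
???????⊞

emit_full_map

?⊞⊞⊞⊞
?∙∙∙⊞
⊞⊕∙∙⊞
⊞∙∙∙⊞
⊞∙∙∙⊞
⊞⊞∙⊞⊞
⊞⊞⊚⊞⊞
∙∙∙⊞⊞
⊞⊞⊞⊞⊞

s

??⊞∙∙∙⊞⊞
??⊞∙∙∙⊞⊞
??⊞⊞∙⊞⊞⊞
??⊞⊞∙⊞⊞⊞
??∙∙⊚⊞⊞⊞
??⊞⊞⊞⊞⊞⊞
??⊞⊞⊞⊞⊞⊞
⊞⊞⊞⊞⊞⊞⊞⊞

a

???⊞∙∙∙⊞
???⊞∙∙∙⊞
??⊞⊞⊞∙⊞⊞
??⊞⊞⊞∙⊞⊞
??∙∙⊚∙⊞⊞
??⊞⊞⊞⊞⊞⊞
??⊞⊞⊞⊞⊞⊞
⊞⊞⊞⊞⊞⊞⊞⊞

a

????⊞∙∙∙
????⊞∙∙∙
??∙⊞⊞⊞∙⊞
??∙⊞⊞⊞∙⊞
??∙∙⊚∙∙⊞
??∙⊞⊞⊞⊞⊞
??⊞⊞⊞⊞⊞⊞
⊞⊞⊞⊞⊞⊞⊞⊞

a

?????⊞∙∙
?????⊞∙∙
??⊡∙⊞⊞⊞∙
??∙∙⊞⊞⊞∙
??∙∙⊚∙∙∙
??∙∙⊞⊞⊞⊞
??⊞⊞⊞⊞⊞⊞
⊞⊞⊞⊞⊞⊞⊞⊞

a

??????⊞∙
??????⊞∙
??∙⊡∙⊞⊞⊞
??∙∙∙⊞⊞⊞
??∙∙⊚∙∙∙
??∙∙∙⊞⊞⊞
??⊞⊞⊞⊞⊞⊞
⊞⊞⊞⊞⊞⊞⊞⊞

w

??????⊞⊕
??????⊞∙
??⊞∙⊞⊞⊞∙
??∙⊡∙⊞⊞⊞
??∙∙⊚⊞⊞⊞
??∙∙∙∙∙∙
??∙∙∙⊞⊞⊞
??⊞⊞⊞⊞⊞⊞

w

???????∙
??????⊞⊕
??∙⊡⊞⊞⊞∙
??⊞∙⊞⊞⊞∙
??∙⊡⊚⊞⊞⊞
??∙∙∙⊞⊞⊞
??∙∙∙∙∙∙
??∙∙∙⊞⊞⊞

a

????????
???????⊞
??∙∙⊡⊞⊞⊞
??⊞⊞∙⊞⊞⊞
??⊕∙⊚∙⊞⊞
??∙∙∙∙⊞⊞
??∙∙∙∙∙∙
???∙∙∙⊞⊞

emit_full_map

??????⊞⊞⊞⊞
??????∙∙∙⊞
?????⊞⊕∙∙⊞
∙∙⊡⊞⊞⊞∙∙∙⊞
⊞⊞∙⊞⊞⊞∙∙∙⊞
⊕∙⊚∙⊞⊞⊞∙⊞⊞
∙∙∙∙⊞⊞⊞∙⊞⊞
∙∙∙∙∙∙∙∙⊞⊞
?∙∙∙⊞⊞⊞⊞⊞⊞
?⊞⊞⊞⊞⊞⊞⊞⊞⊞

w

????????
????????
??∙∙∙⊞⊞⊞
??∙∙⊡⊞⊞⊞
??⊞⊞⊚⊞⊞⊞
??⊕∙⊡∙⊞⊞
??∙∙∙∙⊞⊞
??∙∙∙∙∙∙

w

⊞⊞⊞⊞⊞⊞⊞⊞
????????
??∙∙∙⊞⊞?
??∙∙∙⊞⊞⊞
??∙∙⊚⊞⊞⊞
??⊞⊞∙⊞⊞⊞
??⊕∙⊡∙⊞⊞
??∙∙∙∙⊞⊞

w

⊞⊞⊞⊞⊞⊞⊞⊞
⊞⊞⊞⊞⊞⊞⊞⊞
??⊞⊞⊞⊞⊞?
??∙∙∙⊞⊞?
??∙∙⊚⊞⊞⊞
??∙∙⊡⊞⊞⊞
??⊞⊞∙⊞⊞⊞
??⊕∙⊡∙⊞⊞

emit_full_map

⊞⊞⊞⊞⊞?⊞⊞⊞⊞
∙∙∙⊞⊞?∙∙∙⊞
∙∙⊚⊞⊞⊞⊕∙∙⊞
∙∙⊡⊞⊞⊞∙∙∙⊞
⊞⊞∙⊞⊞⊞∙∙∙⊞
⊕∙⊡∙⊞⊞⊞∙⊞⊞
∙∙∙∙⊞⊞⊞∙⊞⊞
∙∙∙∙∙∙∙∙⊞⊞
?∙∙∙⊞⊞⊞⊞⊞⊞
?⊞⊞⊞⊞⊞⊞⊞⊞⊞


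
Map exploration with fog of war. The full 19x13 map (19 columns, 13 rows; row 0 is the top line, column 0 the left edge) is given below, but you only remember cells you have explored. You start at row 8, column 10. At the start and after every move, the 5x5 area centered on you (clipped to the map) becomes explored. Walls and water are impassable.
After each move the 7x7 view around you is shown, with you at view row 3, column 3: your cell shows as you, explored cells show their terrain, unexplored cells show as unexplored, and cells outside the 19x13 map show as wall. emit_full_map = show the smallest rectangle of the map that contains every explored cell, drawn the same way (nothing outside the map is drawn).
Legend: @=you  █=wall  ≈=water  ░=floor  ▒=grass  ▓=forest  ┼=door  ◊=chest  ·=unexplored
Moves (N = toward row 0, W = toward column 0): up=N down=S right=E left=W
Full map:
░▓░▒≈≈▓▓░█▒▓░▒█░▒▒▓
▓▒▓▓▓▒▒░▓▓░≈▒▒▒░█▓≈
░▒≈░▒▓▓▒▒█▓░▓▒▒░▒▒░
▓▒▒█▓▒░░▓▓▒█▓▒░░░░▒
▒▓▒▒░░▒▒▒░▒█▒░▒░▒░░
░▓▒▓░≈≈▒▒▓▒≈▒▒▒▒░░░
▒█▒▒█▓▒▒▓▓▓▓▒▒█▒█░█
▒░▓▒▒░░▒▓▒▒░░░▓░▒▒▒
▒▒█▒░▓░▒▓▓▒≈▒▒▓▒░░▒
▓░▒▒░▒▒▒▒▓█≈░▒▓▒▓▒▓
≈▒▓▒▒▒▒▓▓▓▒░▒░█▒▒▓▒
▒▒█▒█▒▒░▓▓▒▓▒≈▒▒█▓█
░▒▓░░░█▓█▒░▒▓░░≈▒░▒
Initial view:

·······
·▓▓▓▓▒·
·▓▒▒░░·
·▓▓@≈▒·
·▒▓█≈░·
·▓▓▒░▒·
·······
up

·······
·▒▓▒≈▒·
·▓▓▓▓▒·
·▓▒@░░·
·▓▓▒≈▒·
·▒▓█≈░·
·▓▓▒░▒·

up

·······
·▒░▒█▒·
·▒▓▒≈▒·
·▓▓@▓▒·
·▓▒▒░░·
·▓▓▒≈▒·
·▒▓█≈░·

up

·······
·▓▓▒█▓·
·▒░▒█▒·
·▒▓@≈▒·
·▓▓▓▓▒·
·▓▒▒░░·
·▓▓▒≈▒·

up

·······
·▒█▓░▓·
·▓▓▒█▓·
·▒░@█▒·
·▒▓▒≈▒·
·▓▓▓▓▒·
·▓▒▒░░·

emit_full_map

▒█▓░▓
▓▓▒█▓
▒░@█▒
▒▓▒≈▒
▓▓▓▓▒
▓▒▒░░
▓▓▒≈▒
▒▓█≈░
▓▓▒░▒

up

·······
·▓▓░≈▒·
·▒█▓░▓·
·▓▓@█▓·
·▒░▒█▒·
·▒▓▒≈▒·
·▓▓▓▓▒·

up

███████
·░█▒▓░·
·▓▓░≈▒·
·▒█@░▓·
·▓▓▒█▓·
·▒░▒█▒·
·▒▓▒≈▒·

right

███████
░█▒▓░▒·
▓▓░≈▒▒·
▒█▓@▓▒·
▓▓▒█▓▒·
▒░▒█▒░·
▒▓▒≈▒··

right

███████
█▒▓░▒█·
▓░≈▒▒▒·
█▓░@▒▒·
▓▒█▓▒░·
░▒█▒░▒·
▓▒≈▒···

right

███████
▒▓░▒█░·
░≈▒▒▒░·
▓░▓@▒░·
▒█▓▒░░·
▒█▒░▒░·
▒≈▒····

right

███████
▓░▒█░▒·
≈▒▒▒░█·
░▓▒@░▒·
█▓▒░░░·
█▒░▒░▒·
≈▒·····

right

███████
░▒█░▒▒·
▒▒▒░█▓·
▓▒▒@▒▒·
▓▒░░░░·
▒░▒░▒░·
▒······

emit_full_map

░█▒▓░▒█░▒▒
▓▓░≈▒▒▒░█▓
▒█▓░▓▒▒@▒▒
▓▓▒█▓▒░░░░
▒░▒█▒░▒░▒░
▒▓▒≈▒·····
▓▓▓▓▒·····
▓▒▒░░·····
▓▓▒≈▒·····
▒▓█≈░·····
▓▓▒░▒·····


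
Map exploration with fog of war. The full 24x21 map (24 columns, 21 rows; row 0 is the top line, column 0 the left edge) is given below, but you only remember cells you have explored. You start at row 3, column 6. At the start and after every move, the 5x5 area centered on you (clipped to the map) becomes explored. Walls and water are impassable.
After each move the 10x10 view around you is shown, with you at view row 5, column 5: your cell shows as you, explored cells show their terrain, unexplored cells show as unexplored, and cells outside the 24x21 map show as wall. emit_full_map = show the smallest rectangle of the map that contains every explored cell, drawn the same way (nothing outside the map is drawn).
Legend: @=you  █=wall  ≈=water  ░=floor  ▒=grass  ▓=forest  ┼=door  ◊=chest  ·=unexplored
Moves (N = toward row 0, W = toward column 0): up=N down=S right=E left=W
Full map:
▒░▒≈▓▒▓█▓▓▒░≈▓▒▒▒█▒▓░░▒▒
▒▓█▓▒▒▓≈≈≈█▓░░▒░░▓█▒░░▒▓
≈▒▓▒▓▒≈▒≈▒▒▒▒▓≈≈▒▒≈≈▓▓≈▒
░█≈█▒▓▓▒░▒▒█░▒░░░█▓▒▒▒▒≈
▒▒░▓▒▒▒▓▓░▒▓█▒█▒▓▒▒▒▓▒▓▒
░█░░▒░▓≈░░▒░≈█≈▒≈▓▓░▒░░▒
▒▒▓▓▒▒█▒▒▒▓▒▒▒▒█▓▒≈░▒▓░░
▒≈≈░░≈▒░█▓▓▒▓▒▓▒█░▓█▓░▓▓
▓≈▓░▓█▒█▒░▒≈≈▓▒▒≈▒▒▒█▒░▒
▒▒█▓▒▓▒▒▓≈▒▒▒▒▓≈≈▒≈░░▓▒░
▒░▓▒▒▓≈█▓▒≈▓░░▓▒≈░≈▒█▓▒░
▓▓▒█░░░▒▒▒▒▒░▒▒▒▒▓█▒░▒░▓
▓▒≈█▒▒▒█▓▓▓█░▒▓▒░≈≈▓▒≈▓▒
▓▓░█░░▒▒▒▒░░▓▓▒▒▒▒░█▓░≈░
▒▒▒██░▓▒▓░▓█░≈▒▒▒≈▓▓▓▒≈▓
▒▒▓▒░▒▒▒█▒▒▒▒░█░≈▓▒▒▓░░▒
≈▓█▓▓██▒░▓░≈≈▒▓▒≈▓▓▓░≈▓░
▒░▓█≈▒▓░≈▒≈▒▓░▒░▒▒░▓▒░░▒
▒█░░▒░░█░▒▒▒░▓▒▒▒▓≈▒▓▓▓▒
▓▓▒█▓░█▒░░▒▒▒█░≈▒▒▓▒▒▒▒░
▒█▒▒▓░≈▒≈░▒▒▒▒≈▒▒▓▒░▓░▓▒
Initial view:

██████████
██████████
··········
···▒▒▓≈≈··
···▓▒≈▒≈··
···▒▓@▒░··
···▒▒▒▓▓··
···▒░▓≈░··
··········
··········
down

██████████
··········
···▒▒▓≈≈··
···▓▒≈▒≈··
···▒▓▓▒░··
···▒▒@▓▓··
···▒░▓≈░··
···▒▒█▒▒··
··········
··········

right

██████████
··········
··▒▒▓≈≈···
··▓▒≈▒≈▒··
··▒▓▓▒░▒··
··▒▒▒@▓░··
··▒░▓≈░░··
··▒▒█▒▒▒··
··········
··········

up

██████████
██████████
··········
··▒▒▓≈≈≈··
··▓▒≈▒≈▒··
··▒▓▓@░▒··
··▒▒▒▓▓░··
··▒░▓≈░░··
··▒▒█▒▒▒··
··········

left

██████████
██████████
··········
···▒▒▓≈≈≈·
···▓▒≈▒≈▒·
···▒▓@▒░▒·
···▒▒▒▓▓░·
···▒░▓≈░░·
···▒▒█▒▒▒·
··········

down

██████████
··········
···▒▒▓≈≈≈·
···▓▒≈▒≈▒·
···▒▓▓▒░▒·
···▒▒@▓▓░·
···▒░▓≈░░·
···▒▒█▒▒▒·
··········
··········

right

██████████
··········
··▒▒▓≈≈≈··
··▓▒≈▒≈▒··
··▒▓▓▒░▒··
··▒▒▒@▓░··
··▒░▓≈░░··
··▒▒█▒▒▒··
··········
··········

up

██████████
██████████
··········
··▒▒▓≈≈≈··
··▓▒≈▒≈▒··
··▒▓▓@░▒··
··▒▒▒▓▓░··
··▒░▓≈░░··
··▒▒█▒▒▒··
··········

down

██████████
··········
··▒▒▓≈≈≈··
··▓▒≈▒≈▒··
··▒▓▓▒░▒··
··▒▒▒@▓░··
··▒░▓≈░░··
··▒▒█▒▒▒··
··········
··········

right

██████████
··········
·▒▒▓≈≈≈···
·▓▒≈▒≈▒▒··
·▒▓▓▒░▒▒··
·▒▒▒▓@░▒··
·▒░▓≈░░▒··
·▒▒█▒▒▒▓··
··········
··········

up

██████████
██████████
··········
·▒▒▓≈≈≈█··
·▓▒≈▒≈▒▒··
·▒▓▓▒@▒▒··
·▒▒▒▓▓░▒··
·▒░▓≈░░▒··
·▒▒█▒▒▒▓··
··········

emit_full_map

▒▒▓≈≈≈█
▓▒≈▒≈▒▒
▒▓▓▒@▒▒
▒▒▒▓▓░▒
▒░▓≈░░▒
▒▒█▒▒▒▓

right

██████████
██████████
··········
▒▒▓≈≈≈█▓··
▓▒≈▒≈▒▒▒··
▒▓▓▒░@▒█··
▒▒▒▓▓░▒▓··
▒░▓≈░░▒░··
▒▒█▒▒▒▓···
··········

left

██████████
██████████
··········
·▒▒▓≈≈≈█▓·
·▓▒≈▒≈▒▒▒·
·▒▓▓▒@▒▒█·
·▒▒▒▓▓░▒▓·
·▒░▓≈░░▒░·
·▒▒█▒▒▒▓··
··········

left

██████████
██████████
··········
··▒▒▓≈≈≈█▓
··▓▒≈▒≈▒▒▒
··▒▓▓@░▒▒█
··▒▒▒▓▓░▒▓
··▒░▓≈░░▒░
··▒▒█▒▒▒▓·
··········

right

██████████
██████████
··········
·▒▒▓≈≈≈█▓·
·▓▒≈▒≈▒▒▒·
·▒▓▓▒@▒▒█·
·▒▒▒▓▓░▒▓·
·▒░▓≈░░▒░·
·▒▒█▒▒▒▓··
··········

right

██████████
██████████
··········
▒▒▓≈≈≈█▓··
▓▒≈▒≈▒▒▒··
▒▓▓▒░@▒█··
▒▒▒▓▓░▒▓··
▒░▓≈░░▒░··
▒▒█▒▒▒▓···
··········


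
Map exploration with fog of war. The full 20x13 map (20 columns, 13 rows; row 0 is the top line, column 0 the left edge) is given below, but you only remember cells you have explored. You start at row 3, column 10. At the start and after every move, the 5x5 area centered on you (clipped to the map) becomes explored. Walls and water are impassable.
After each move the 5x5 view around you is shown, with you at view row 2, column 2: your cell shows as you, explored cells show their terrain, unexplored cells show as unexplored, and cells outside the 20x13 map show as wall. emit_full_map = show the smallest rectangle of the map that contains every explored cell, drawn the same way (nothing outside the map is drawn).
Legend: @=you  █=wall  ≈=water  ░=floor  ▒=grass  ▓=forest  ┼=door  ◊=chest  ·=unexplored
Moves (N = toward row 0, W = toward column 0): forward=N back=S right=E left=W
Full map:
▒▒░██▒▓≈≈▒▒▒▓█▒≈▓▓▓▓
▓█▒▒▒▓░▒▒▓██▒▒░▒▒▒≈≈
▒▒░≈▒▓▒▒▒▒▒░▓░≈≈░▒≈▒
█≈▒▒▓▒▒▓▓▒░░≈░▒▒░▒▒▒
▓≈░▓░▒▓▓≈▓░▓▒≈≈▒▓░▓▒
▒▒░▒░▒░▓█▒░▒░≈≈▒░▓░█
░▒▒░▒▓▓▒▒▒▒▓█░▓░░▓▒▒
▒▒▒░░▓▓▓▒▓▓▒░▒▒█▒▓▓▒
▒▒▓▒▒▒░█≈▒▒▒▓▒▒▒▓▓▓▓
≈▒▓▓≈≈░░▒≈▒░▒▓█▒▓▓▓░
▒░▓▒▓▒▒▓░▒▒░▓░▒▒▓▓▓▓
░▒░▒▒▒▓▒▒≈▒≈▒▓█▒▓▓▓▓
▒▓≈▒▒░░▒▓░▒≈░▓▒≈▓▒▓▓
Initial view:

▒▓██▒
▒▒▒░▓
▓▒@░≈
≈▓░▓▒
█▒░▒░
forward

≈▒▒▒▓
▒▓██▒
▒▒@░▓
▓▒░░≈
≈▓░▓▒

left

≈≈▒▒▒
▒▒▓██
▒▒@▒░
▓▓▒░░
▓≈▓░▓

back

▒▒▓██
▒▒▒▒░
▓▓@░░
▓≈▓░▓
▓█▒░▒

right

▒▓██▒
▒▒▒░▓
▓▒@░≈
≈▓░▓▒
█▒░▒░

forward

≈▒▒▒▓
▒▓██▒
▒▒@░▓
▓▒░░≈
≈▓░▓▒

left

≈≈▒▒▒
▒▒▓██
▒▒@▒░
▓▓▒░░
▓≈▓░▓
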